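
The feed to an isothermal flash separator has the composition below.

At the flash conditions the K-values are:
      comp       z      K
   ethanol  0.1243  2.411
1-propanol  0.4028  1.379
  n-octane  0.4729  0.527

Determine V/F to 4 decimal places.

Newton iteration, V/F⁰ = 0.63:
  V/F = 0.6300: g = -0.10254, g' = -0.3217 → V/F = 0.3113
  V/F = 0.3113: g = -0.00389, g' = -0.3113 → V/F = 0.2988
Converged at V/F = 0.2988.

V/F = 0.2988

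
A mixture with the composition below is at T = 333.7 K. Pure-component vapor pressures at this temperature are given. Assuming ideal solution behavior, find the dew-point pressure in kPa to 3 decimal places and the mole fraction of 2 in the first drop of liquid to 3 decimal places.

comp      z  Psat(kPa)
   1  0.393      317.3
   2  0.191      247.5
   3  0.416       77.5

At the dew point ψ → 1, so Σzᵢ/Kᵢ = 1 with Kᵢ = Pᵢˢᵃᵗ/P ⇒ 1/P = Σzᵢ/Pᵢˢᵃᵗ.
1/P = 0.393/317.3 + 0.191/247.5 + 0.416/77.5 = 0.007378 ⇒ P = 135.537 kPa
xᵢ = zᵢP/Pᵢˢᵃᵗ ⇒ x_2 = 0.191·135.537/247.5 = 0.105

Pdew = 135.537 kPa, x_2 = 0.105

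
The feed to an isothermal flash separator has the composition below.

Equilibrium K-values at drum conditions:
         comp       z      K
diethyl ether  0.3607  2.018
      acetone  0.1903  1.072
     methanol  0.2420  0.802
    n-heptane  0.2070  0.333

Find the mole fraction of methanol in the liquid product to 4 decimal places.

x_methanol = 0.2680

Rachford–Rice: g(ψ) = Σ zᵢ(Kᵢ−1)/(1+ψ(Kᵢ−1)) = 0.
g(0) = ΣzᵢKᵢ − 1 = 0.1949 and g(1) = 1 − Σzᵢ/Kᵢ = -0.2796, so a root lies in (0, 1).
Newton–Raphson from ψ = 0.5:
  ψ = 0.5000: g = -0.00378, g' = -0.3841 → ψ = 0.4902
  ψ = 0.4902: g = -0.00001, g' = -0.3822 → ψ = 0.4901
Converged at ψ = 0.4901.
Compositions from xᵢ = zᵢ/(1+ψ(Kᵢ−1)), yᵢ = Kᵢxᵢ:
  diethyl ether: x = 0.2406, y = 0.4856
  acetone: x = 0.1838, y = 0.1970
  methanol: x = 0.2680, y = 0.2149
  n-heptane: x = 0.3075, y = 0.1024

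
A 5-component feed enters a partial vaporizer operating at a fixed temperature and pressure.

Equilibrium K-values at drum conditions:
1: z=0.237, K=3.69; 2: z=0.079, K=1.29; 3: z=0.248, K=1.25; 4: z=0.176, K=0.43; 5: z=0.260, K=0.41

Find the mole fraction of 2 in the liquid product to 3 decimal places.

x_2 = 0.069

Material balance + equilibrium reduce to Σ zᵢ(Kᵢ−1)/(1+ψ(Kᵢ−1)) = 0.
Feasibility: ΣzᵢKᵢ = 1.469, Σzᵢ/Kᵢ = 1.367 — both > 1, two phases present.
Newton–Raphson from ψ = 0.31:
  ψ = 0.310: g = 0.1166, g' = -0.749 → ψ = 0.466
  ψ = 0.466: g = 0.0106, g' = -0.634 → ψ = 0.482
  ψ = 0.482: g = 0.0000, g' = -0.628 → ψ = 0.483
Converged at ψ = 0.483.
Compositions from xᵢ = zᵢ/(1+ψ(Kᵢ−1)), yᵢ = Kᵢxᵢ:
  1: x = 0.103, y = 0.381
  2: x = 0.069, y = 0.089
  3: x = 0.221, y = 0.277
  4: x = 0.243, y = 0.104
  5: x = 0.363, y = 0.149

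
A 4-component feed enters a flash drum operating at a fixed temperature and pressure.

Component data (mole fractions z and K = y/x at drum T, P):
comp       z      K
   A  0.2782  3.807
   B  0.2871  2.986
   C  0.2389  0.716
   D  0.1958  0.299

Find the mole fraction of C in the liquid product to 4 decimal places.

x_C = 0.3166

Material balance + equilibrium reduce to Σ zᵢ(Kᵢ−1)/(1+V/F(Kᵢ−1)) = 0.
Check two-phase: ΣzᵢKᵢ = 2.1460 > 1 and Σzᵢ/Kᵢ = 1.1577 > 1, so g(0) = 1.1460 > 0 and g(1) = -0.1577 < 0.
Newton iteration, V/F⁰ = 0.5:
  V/F = 0.5000: g = 0.32059, g' = -0.9188 → V/F = 0.8489
  V/F = 0.8489: g = 0.01473, g' = -0.9688 → V/F = 0.8641
  V/F = 0.8641: g = -0.00018, g' = -0.9932 → V/F = 0.8639
Converged at V/F = 0.8639.
Compositions from xᵢ = zᵢ/(1+V/F(Kᵢ−1)), yᵢ = Kᵢxᵢ:
  A: x = 0.0812, y = 0.3092
  B: x = 0.1057, y = 0.3157
  C: x = 0.3166, y = 0.2267
  D: x = 0.4965, y = 0.1484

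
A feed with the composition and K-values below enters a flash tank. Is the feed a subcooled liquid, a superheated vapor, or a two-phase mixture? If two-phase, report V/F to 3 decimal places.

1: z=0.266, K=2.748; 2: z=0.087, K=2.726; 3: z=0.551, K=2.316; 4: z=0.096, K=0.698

superheated vapor

ΣzᵢKᵢ = 2.311; Σzᵢ/Kᵢ = 0.504.
Since Σzᵢ/Kᵢ < 1 the mixture is above its dew point — single vapor phase.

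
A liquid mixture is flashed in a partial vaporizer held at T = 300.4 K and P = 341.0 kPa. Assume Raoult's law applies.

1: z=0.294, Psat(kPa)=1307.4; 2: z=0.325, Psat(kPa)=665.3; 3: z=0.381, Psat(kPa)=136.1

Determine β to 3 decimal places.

Raoult's law: Kᵢ = Pᵢˢᵃᵗ/P = Pᵢˢᵃᵗ/341.0.
  K_1 = 1307.4/341.0 = 3.83402, K_2 = 665.3/341.0 = 1.95103, K_3 = 136.1/341.0 = 0.39912
Let β = V/F and solve Σ zᵢ(Kᵢ−1)/(1+β(Kᵢ−1)) = 0.
g(0) = ΣzᵢKᵢ − 1 = 0.913 and g(1) = 1 − Σzᵢ/Kᵢ = -0.198, so a root lies in (0, 1).
Newton iteration, β⁰ = 0.5:
  β = 0.500: g = 0.2269, g' = -0.820 → β = 0.777
  β = 0.777: g = 0.0088, g' = -0.811 → β = 0.788
  β = 0.788: g = -0.0000, g' = -0.818 → β = 0.787
Converged at β = 0.787.

β = 0.787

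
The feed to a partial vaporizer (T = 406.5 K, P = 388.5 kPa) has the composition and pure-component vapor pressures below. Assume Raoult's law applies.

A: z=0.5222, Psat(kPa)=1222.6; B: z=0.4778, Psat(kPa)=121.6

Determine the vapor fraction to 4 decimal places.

ψ = 0.5376

Raoult's law: Kᵢ = Pᵢˢᵃᵗ/P = Pᵢˢᵃᵗ/388.5.
  K_A = 1222.6/388.5 = 3.146976, K_B = 121.6/388.5 = 0.312999
Rachford–Rice: g(ψ) = Σ zᵢ(Kᵢ−1)/(1+ψ(Kᵢ−1)) = 0.
Check two-phase: ΣzᵢKᵢ = 1.7929 > 1 and Σzᵢ/Kᵢ = 1.6925 > 1, so g(0) = 0.7929 > 0 and g(1) = -0.6925 < 0.
Binary case is linear: z₁(K₁−1)(1+ψ(K₂−1)) + z₂(K₂−1)(1+ψ(K₁−1)) = 0
⇒ ψ = [z₁(K₁−1)+z₂(K₂−1)] / [−(K₁−1)(K₂−1)] = 0.79290/1.47497 = 0.5376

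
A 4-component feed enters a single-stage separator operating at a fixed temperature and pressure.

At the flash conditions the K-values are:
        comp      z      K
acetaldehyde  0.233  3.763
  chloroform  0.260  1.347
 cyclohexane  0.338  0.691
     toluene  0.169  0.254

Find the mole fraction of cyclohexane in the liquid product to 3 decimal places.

x_cyclohexane = 0.405

Newton iteration, ψ⁰ = 0.37:
  ψ = 0.370: g = 0.1062, g' = -0.680 → ψ = 0.526
  ψ = 0.526: g = 0.0064, g' = -0.619 → ψ = 0.537
Converged at ψ = 0.537.
Compositions from xᵢ = zᵢ/(1+ψ(Kᵢ−1)), yᵢ = Kᵢxᵢ:
  acetaldehyde: x = 0.094, y = 0.353
  chloroform: x = 0.219, y = 0.295
  cyclohexane: x = 0.405, y = 0.280
  toluene: x = 0.282, y = 0.072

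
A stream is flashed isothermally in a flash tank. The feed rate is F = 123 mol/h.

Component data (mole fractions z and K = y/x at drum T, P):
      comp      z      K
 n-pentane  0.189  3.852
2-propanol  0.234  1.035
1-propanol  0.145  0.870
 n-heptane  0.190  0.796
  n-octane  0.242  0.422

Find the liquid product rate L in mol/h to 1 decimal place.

L = 69.7 mol/h

Material balance + equilibrium reduce to Σ zᵢ(Kᵢ−1)/(1+V/F(Kᵢ−1)) = 0.
Feasibility: ΣzᵢKᵢ = 1.350, Σzᵢ/Kᵢ = 1.254 — both > 1, two phases present.
Newton–Raphson from V/F = 0.5:
  V/F = 0.500: g = -0.0298, g' = -0.434 → V/F = 0.431
  V/F = 0.431: g = 0.0010, g' = -0.465 → V/F = 0.433
Converged at V/F = 0.433.
Then V = V/F·F = 0.4334·123 = 53.3 mol/h and L = F − V = 69.7 mol/h.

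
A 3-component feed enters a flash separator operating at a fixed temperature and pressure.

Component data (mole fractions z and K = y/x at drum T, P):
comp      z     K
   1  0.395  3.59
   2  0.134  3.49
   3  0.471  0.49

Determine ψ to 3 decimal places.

ψ = 0.854

Rachford–Rice: g(ψ) = Σ zᵢ(Kᵢ−1)/(1+ψ(Kᵢ−1)) = 0.
Feasibility: ΣzᵢKᵢ = 2.117, Σzᵢ/Kᵢ = 1.110 — both > 1, two phases present.
Newton iteration, ψ⁰ = 0.55:
  ψ = 0.550: g = 0.2289, g' = -0.835 → ψ = 0.824
  ψ = 0.824: g = 0.0214, g' = -0.723 → ψ = 0.854
Converged at ψ = 0.854.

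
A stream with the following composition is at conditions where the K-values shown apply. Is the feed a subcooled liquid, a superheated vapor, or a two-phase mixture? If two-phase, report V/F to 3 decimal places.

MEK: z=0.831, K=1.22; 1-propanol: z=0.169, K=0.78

ΣzᵢKᵢ = 1.146; Σzᵢ/Kᵢ = 0.898.
Since Σzᵢ/Kᵢ < 1 the mixture is above its dew point — single vapor phase.

superheated vapor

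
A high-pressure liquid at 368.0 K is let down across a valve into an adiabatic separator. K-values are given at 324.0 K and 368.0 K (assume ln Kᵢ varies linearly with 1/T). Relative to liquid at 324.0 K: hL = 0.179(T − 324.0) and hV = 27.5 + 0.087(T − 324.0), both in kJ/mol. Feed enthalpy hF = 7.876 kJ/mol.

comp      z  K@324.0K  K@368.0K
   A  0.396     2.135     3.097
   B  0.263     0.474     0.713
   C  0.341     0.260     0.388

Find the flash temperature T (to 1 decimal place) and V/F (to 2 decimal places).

Adiabatic flash: solve Rachford–Rice at each trial T, then check hF = ψ·hV(T) + (1−ψ)·hL(T).
  T = 324.0 K: K = (2.135, 0.474, 0.260), RR gives ψ = 0.079, H_out = 2.178 kJ/mol
  T = 368.0 K: K = (3.097, 0.713, 0.388), RR gives ψ = 0.523, H_out = 20.152 kJ/mol
  T = 346.0 K: K = (2.602, 0.589, 0.322), RR gives ψ = 0.319, H_out = 12.073 kJ/mol
  T = 335.0 K: K = (2.365, 0.530, 0.290), RR gives ψ = 0.208, H_out = 7.480 kJ/mol
  T = 340.5 K: K = (2.482, 0.559, 0.306), RR gives ψ = 0.265, H_out = 9.844 kJ/mol
  T = 337.8 K: K = (2.424, 0.545, 0.298), RR gives ψ = 0.238, H_out = 8.702 kJ/mol
  T = 336.4 K: K = (2.394, 0.538, 0.294), RR gives ψ = 0.223, H_out = 8.096 kJ/mol
Linear interpolation between T = 335.0 (H_out = 7.480) and T = 336.4 (H_out = 8.096) on hF = 7.876 gives T ≈ 335.9 K, at which ψ = 0.22.

T = 335.9 K, V/F = 0.22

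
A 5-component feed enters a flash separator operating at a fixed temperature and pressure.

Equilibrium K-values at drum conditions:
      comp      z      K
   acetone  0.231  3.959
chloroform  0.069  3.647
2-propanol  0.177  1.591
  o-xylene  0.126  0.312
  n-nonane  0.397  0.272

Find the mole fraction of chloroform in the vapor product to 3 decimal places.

Rachford–Rice: g(ψ) = Σ zᵢ(Kᵢ−1)/(1+ψ(Kᵢ−1)) = 0.
Feasibility: ΣzᵢKᵢ = 1.595, Σzᵢ/Kᵢ = 2.052 — both > 1, two phases present.
Newton–Raphson from ψ = 0.5:
  ψ = 0.500: g = -0.1515, g' = -1.114 → ψ = 0.364
  ψ = 0.364: g = -0.0006, g' = -1.132 → ψ = 0.363
Converged at ψ = 0.363.
Compositions from xᵢ = zᵢ/(1+ψ(Kᵢ−1)), yᵢ = Kᵢxᵢ:
  acetone: x = 0.111, y = 0.441
  chloroform: x = 0.035, y = 0.128
  2-propanol: x = 0.146, y = 0.232
  o-xylene: x = 0.168, y = 0.052
  n-nonane: x = 0.540, y = 0.147

y_chloroform = 0.128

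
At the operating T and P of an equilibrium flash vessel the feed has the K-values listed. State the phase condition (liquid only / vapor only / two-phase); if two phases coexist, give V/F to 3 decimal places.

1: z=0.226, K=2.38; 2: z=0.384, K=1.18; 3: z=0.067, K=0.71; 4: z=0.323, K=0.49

ΣzᵢKᵢ = 1.197; Σzᵢ/Kᵢ = 1.174.
Both exceed 1, so a two-phase solution exists.
Material balance + equilibrium reduce to Σ zᵢ(Kᵢ−1)/(1+ψ(Kᵢ−1)) = 0.
Newton–Raphson from ψ = 0.5:
  ψ = 0.500: g = 0.0041, g' = -0.320 → ψ = 0.513
Converged at ψ = 0.513.

two-phase, V/F = 0.513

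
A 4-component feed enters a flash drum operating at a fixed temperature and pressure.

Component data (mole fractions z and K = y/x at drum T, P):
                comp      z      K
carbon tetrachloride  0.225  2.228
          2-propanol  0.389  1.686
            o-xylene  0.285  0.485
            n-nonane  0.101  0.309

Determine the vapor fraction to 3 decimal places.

ψ = 0.632

Let ψ = V/F and solve Σ zᵢ(Kᵢ−1)/(1+ψ(Kᵢ−1)) = 0.
Check two-phase: ΣzᵢKᵢ = 1.327 > 1 and Σzᵢ/Kᵢ = 1.246 > 1, so g(0) = 0.327 > 0 and g(1) = -0.246 < 0.
Iterate (Newton) starting at ψ = 0.44:
  ψ = 0.440: g = 0.0943, g' = -0.477 → ψ = 0.638
  ψ = 0.638: g = -0.0027, g' = -0.517 → ψ = 0.632
Converged at ψ = 0.632.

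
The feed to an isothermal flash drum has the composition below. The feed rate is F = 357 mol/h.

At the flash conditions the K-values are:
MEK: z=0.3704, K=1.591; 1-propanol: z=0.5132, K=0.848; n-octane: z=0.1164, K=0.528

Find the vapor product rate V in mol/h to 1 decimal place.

Rachford–Rice: g(V/F) = Σ zᵢ(Kᵢ−1)/(1+V/F(Kᵢ−1)) = 0.
Check two-phase: ΣzᵢKᵢ = 1.0860 > 1 and Σzᵢ/Kᵢ = 1.0585 > 1, so g(0) = 0.0860 > 0 and g(1) = -0.0585 < 0.
Newton iteration, V/F⁰ = 0.62:
  V/F = 0.6200: g = -0.00359, g' = -0.1356 → V/F = 0.5935
Converged at V/F = 0.5935.
Then V = V/F·F = 0.5935·357 = 211.9 mol/h and L = F − V = 145.1 mol/h.

V = 211.9 mol/h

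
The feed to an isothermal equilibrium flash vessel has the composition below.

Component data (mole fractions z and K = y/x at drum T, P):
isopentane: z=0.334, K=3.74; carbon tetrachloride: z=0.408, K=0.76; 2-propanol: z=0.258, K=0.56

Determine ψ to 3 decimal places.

ψ = 0.776

Material balance + equilibrium reduce to Σ zᵢ(Kᵢ−1)/(1+ψ(Kᵢ−1)) = 0.
Check two-phase: ΣzᵢKᵢ = 1.704 > 1 and Σzᵢ/Kᵢ = 1.087 > 1, so g(0) = 0.704 > 0 and g(1) = -0.087 < 0.
Newton iteration, ψ⁰ = 0.5:
  ψ = 0.500: g = 0.1293, g' = -0.559 → ψ = 0.731
  ψ = 0.731: g = 0.0185, g' = -0.421 → ψ = 0.775
  ψ = 0.775: g = 0.0003, g' = -0.407 → ψ = 0.776
Converged at ψ = 0.776.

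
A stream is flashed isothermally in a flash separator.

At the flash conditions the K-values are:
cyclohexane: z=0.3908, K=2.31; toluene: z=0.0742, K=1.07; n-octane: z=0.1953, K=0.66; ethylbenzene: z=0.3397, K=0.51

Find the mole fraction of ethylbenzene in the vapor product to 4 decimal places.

Iterate (Newton) starting at ψ = 0.5:
  ψ = 0.5000: g = 0.01388, g' = -0.4210 → ψ = 0.5330
  ψ = 0.5330: g = 0.00009, g' = -0.4160 → ψ = 0.5332
Converged at ψ = 0.5332.
Compositions from xᵢ = zᵢ/(1+ψ(Kᵢ−1)), yᵢ = Kᵢxᵢ:
  cyclohexane: x = 0.2301, y = 0.5315
  toluene: x = 0.0715, y = 0.0765
  n-octane: x = 0.2385, y = 0.1574
  ethylbenzene: x = 0.4598, y = 0.2345

y_ethylbenzene = 0.2345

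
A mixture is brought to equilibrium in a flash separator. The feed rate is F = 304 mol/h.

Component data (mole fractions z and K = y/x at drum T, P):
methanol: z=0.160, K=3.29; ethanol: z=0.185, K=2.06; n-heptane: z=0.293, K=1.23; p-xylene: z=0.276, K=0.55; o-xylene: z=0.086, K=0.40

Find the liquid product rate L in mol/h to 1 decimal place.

Rachford–Rice: g(β) = Σ zᵢ(Kᵢ−1)/(1+β(Kᵢ−1)) = 0.
Check two-phase: ΣzᵢKᵢ = 1.454 > 1 and Σzᵢ/Kᵢ = 1.093 > 1, so g(0) = 0.454 > 0 and g(1) = -0.093 < 0.
Newton–Raphson from β = 0.37:
  β = 0.370: g = 0.1860, g' = -0.498 → β = 0.744
  β = 0.744: g = 0.0230, g' = -0.418 → β = 0.798
Converged at β = 0.798.
Then V = β·F = 0.7979·304 = 242.6 mol/h and L = F − V = 61.4 mol/h.

L = 61.4 mol/h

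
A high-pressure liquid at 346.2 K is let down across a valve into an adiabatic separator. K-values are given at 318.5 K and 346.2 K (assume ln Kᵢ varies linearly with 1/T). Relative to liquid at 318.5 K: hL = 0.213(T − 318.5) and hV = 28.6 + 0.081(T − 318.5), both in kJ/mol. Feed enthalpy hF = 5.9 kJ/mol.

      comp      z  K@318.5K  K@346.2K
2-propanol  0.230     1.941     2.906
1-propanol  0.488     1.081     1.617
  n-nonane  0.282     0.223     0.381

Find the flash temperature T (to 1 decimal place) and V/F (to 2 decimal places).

Adiabatic flash: solve Rachford–Rice at each trial T, then check hF = ψ·hV(T) + (1−ψ)·hL(T).
  T = 318.5 K: K = (1.941, 1.081, 0.223), RR gives ψ = 0.099, H_out = 2.818 kJ/mol
  T = 346.2 K: K = (2.906, 1.617, 0.381), RR gives ψ = 0.845, H_out = 26.972 kJ/mol
  T = 332.4 K: K = (2.397, 1.334, 0.295), RR gives ψ = 0.541, H_out = 17.428 kJ/mol
  T = 325.4 K: K = (2.160, 1.203, 0.257), RR gives ψ = 0.348, H_out = 11.100 kJ/mol
  T = 321.9 K: K = (2.047, 1.140, 0.239), RR gives ψ = 0.231, H_out = 7.220 kJ/mol
  T = 320.2 K: K = (1.994, 1.110, 0.231), RR gives ψ = 0.167, H_out = 5.106 kJ/mol
Linear interpolation between T = 320.2 (H_out = 5.106) and T = 321.9 (H_out = 7.220) on hF = 5.9 gives T ≈ 320.8 K, at which ψ = 0.19.

T = 320.8 K, V/F = 0.19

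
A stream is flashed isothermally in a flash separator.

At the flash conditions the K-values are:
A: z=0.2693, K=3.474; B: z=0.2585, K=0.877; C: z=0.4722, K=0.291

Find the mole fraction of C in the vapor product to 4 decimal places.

Material balance + equilibrium reduce to Σ zᵢ(Kᵢ−1)/(1+V/F(Kᵢ−1)) = 0.
Check two-phase: ΣzᵢKᵢ = 1.2997 > 1 and Σzᵢ/Kᵢ = 1.9950 > 1, so g(0) = 0.2997 > 0 and g(1) = -0.9950 < 0.
Iterate (Newton) starting at V/F = 0.5:
  V/F = 0.5000: g = -0.25470, g' = -0.9035 → V/F = 0.2181
  V/F = 0.2181: g = 0.00405, g' = -1.0317 → V/F = 0.2220
Converged at V/F = 0.2220.
Compositions from xᵢ = zᵢ/(1+V/F(Kᵢ−1)), yᵢ = Kᵢxᵢ:
  A: x = 0.1738, y = 0.6038
  B: x = 0.2658, y = 0.2331
  C: x = 0.5604, y = 0.1631

y_C = 0.1631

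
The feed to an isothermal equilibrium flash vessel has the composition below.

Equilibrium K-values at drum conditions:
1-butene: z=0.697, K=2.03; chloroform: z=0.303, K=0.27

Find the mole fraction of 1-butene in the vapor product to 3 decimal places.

y_1-butene = 0.842

Rachford–Rice: g(ψ) = Σ zᵢ(Kᵢ−1)/(1+ψ(Kᵢ−1)) = 0.
g(0) = ΣzᵢKᵢ − 1 = 0.497 and g(1) = 1 − Σzᵢ/Kᵢ = -0.466, so a root lies in (0, 1).
Iterate (Newton) starting at ψ = 0.67:
  ψ = 0.670: g = -0.0082, g' = -0.877 → ψ = 0.661
Converged at ψ = 0.661.
Compositions from xᵢ = zᵢ/(1+ψ(Kᵢ−1)), yᵢ = Kᵢxᵢ:
  1-butene: x = 0.415, y = 0.842
  chloroform: x = 0.585, y = 0.158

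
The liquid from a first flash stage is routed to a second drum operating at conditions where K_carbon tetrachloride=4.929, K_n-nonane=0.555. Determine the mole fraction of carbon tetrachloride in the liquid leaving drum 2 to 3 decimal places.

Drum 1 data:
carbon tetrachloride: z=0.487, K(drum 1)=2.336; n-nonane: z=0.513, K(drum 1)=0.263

Drum 1:
Let ψ₁ = V/F and solve Σ zᵢ(Kᵢ−1)/(1+ψ₁(Kᵢ−1)) = 0.
Check two-phase: ΣzᵢKᵢ = 1.273 > 1 and Σzᵢ/Kᵢ = 2.159 > 1, so g(0) = 0.273 > 0 and g(1) = -1.159 < 0.
Binary case is linear: z₁(K₁−1)(1+ψ₁(K₂−1)) + z₂(K₂−1)(1+ψ₁(K₁−1)) = 0
⇒ ψ₁ = [z₁(K₁−1)+z₂(K₂−1)] / [−(K₁−1)(K₂−1)] = 0.2726/0.9846 = 0.277
Drum-1 compositions:
  carbon tetrachloride: x = 0.356, y = 0.831
  n-nonane: x = 0.644, y = 0.169
Drum-2 feed = drum-1 liquid: z₂ = (0.3555, 0.6445).
Drum 2:
Newton iteration, ψ₂⁰ = 0.4:
  ψ₂ = 0.400: g = 0.1943, g' = -1.019 → ψ₂ = 0.591
  ψ₂ = 0.591: g = 0.0316, g' = -0.733 → ψ₂ = 0.634
  ψ₂ = 0.634: g = 0.0008, g' = -0.698 → ψ₂ = 0.635
Converged at ψ₂ = 0.635.
  carbon tetrachloride: x = 0.102, y = 0.501
  n-nonane: x = 0.898, y = 0.499

x_carbon tetrachloride (drum 2) = 0.102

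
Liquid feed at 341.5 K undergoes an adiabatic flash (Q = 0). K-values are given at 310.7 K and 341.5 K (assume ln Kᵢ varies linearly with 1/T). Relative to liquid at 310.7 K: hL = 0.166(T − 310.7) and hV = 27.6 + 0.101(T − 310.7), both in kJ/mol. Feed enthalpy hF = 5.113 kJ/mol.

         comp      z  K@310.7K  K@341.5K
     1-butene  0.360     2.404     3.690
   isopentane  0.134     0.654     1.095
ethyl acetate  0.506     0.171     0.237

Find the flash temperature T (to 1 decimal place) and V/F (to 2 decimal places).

T = 318.8 K, V/F = 0.14

Adiabatic flash: solve Rachford–Rice at each trial T, then check hF = ψ·hV(T) + (1−ψ)·hL(T).
  T = 310.7 K: K = (2.404, 0.654, 0.171), RR gives ψ = 0.038, H_out = 1.042 kJ/mol
  T = 341.5 K: K = (3.690, 1.095, 0.237), RR gives ψ = 0.337, H_out = 13.751 kJ/mol
  T = 326.1 K: K = (3.009, 0.857, 0.203), RR gives ψ = 0.214, H_out = 8.240 kJ/mol
  T = 318.4 K: K = (2.697, 0.751, 0.187), RR gives ψ = 0.135, H_out = 4.939 kJ/mol
  T = 322.2 K: K = (2.848, 0.802, 0.195), RR gives ψ = 0.176, H_out = 6.628 kJ/mol
  T = 320.3 K: K = (2.772, 0.776, 0.191), RR gives ψ = 0.156, H_out = 5.800 kJ/mol
Linear interpolation between T = 318.4 (H_out = 4.939) and T = 320.3 (H_out = 5.800) on hF = 5.113 gives T ≈ 318.8 K, at which ψ = 0.14.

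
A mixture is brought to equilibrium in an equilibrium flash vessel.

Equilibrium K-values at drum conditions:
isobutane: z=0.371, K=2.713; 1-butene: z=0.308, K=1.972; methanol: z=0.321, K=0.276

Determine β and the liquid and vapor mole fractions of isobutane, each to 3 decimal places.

Newton–Raphson from β = 0.5:
  β = 0.500: g = 0.1795, g' = -0.861 → β = 0.708
  β = 0.708: g = -0.0128, g' = -1.034 → β = 0.696
Converged at β = 0.696.
Compositions from xᵢ = zᵢ/(1+β(Kᵢ−1)), yᵢ = Kᵢxᵢ:
  isobutane: x = 0.169, y = 0.459
  1-butene: x = 0.184, y = 0.362
  methanol: x = 0.647, y = 0.179

β = 0.696, x_isobutane = 0.169, y_isobutane = 0.459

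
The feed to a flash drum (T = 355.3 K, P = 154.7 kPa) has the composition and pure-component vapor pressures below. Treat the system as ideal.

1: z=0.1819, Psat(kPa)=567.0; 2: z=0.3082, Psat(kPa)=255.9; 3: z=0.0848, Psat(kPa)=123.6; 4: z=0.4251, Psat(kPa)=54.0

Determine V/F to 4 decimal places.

V/F = 0.4025

Raoult's law: Kᵢ = Pᵢˢᵃᵗ/P = Pᵢˢᵃᵗ/154.7.
  K_1 = 567.0/154.7 = 3.665158, K_2 = 255.9/154.7 = 1.654169, K_3 = 123.6/154.7 = 0.798966, K_4 = 54.0/154.7 = 0.349063
Newton iteration, V/F⁰ = 0.55:
  V/F = 0.5500: g = -0.10532, g' = -0.7252 → V/F = 0.4048
  V/F = 0.4048: g = -0.00164, g' = -0.7176 → V/F = 0.4025
Converged at V/F = 0.4025.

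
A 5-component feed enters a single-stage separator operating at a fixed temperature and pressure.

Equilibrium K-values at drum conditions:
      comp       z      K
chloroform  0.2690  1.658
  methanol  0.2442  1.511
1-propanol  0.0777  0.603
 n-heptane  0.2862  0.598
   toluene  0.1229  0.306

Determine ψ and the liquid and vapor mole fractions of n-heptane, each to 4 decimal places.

Iterate (Newton) starting at ψ = 0.5:
  ψ = 0.5000: g = -0.08052, g' = -0.3367 → ψ = 0.2609
  ψ = 0.2609: g = -0.00591, g' = -0.2957 → ψ = 0.2409
  ψ = 0.2409: g = -0.00001, g' = -0.2943 → ψ = 0.2408
Converged at ψ = 0.2408.
Compositions from xᵢ = zᵢ/(1+ψ(Kᵢ−1)), yᵢ = Kᵢxᵢ:
  chloroform: x = 0.2322, y = 0.3850
  methanol: x = 0.2174, y = 0.3286
  1-propanol: x = 0.0859, y = 0.0518
  n-heptane: x = 0.3169, y = 0.1895
  toluene: x = 0.1476, y = 0.0452

ψ = 0.2408, x_n-heptane = 0.3169, y_n-heptane = 0.1895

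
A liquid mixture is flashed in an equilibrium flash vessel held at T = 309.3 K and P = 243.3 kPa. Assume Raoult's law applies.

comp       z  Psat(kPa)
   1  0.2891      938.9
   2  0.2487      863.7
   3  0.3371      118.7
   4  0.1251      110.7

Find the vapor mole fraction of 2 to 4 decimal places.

Raoult's law: Kᵢ = Pᵢˢᵃᵗ/P = Pᵢˢᵃᵗ/243.3.
  K_1 = 938.9/243.3 = 3.859022, K_2 = 863.7/243.3 = 3.549938, K_3 = 118.7/243.3 = 0.487875, K_4 = 110.7/243.3 = 0.454994
Let β = V/F and solve Σ zᵢ(Kᵢ−1)/(1+β(Kᵢ−1)) = 0.
g(0) = ΣzᵢKᵢ − 1 = 1.2199 and g(1) = 1 − Σzᵢ/Kᵢ = -0.1109, so a root lies in (0, 1).
Newton–Raphson from β = 0.35:
  β = 0.3500: g = 0.45365, g' = -1.2299 → β = 0.7189
  β = 0.7189: g = 0.10907, g' = -0.7765 → β = 0.8593
  β = 0.8593: g = 0.00128, g' = -0.7700 → β = 0.8610
Converged at β = 0.8610.
Compositions from xᵢ = zᵢ/(1+β(Kᵢ−1)), yᵢ = Kᵢxᵢ:
  1: x = 0.0835, y = 0.3223
  2: x = 0.0778, y = 0.2763
  3: x = 0.6030, y = 0.2942
  4: x = 0.2357, y = 0.1072

y_2 = 0.2763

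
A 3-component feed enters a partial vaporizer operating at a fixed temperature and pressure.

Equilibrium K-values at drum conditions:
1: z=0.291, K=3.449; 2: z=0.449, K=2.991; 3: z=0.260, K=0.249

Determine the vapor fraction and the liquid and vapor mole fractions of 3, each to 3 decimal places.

Newton–Raphson from ψ = 0.52:
  ψ = 0.520: g = 0.4323, g' = -1.162 → ψ = 0.892
  ψ = 0.892: g = -0.0457, g' = -1.749 → ψ = 0.866
  ψ = 0.866: g = -0.0018, g' = -1.618 → ψ = 0.865
Converged at ψ = 0.865.
Compositions from xᵢ = zᵢ/(1+ψ(Kᵢ−1)), yᵢ = Kᵢxᵢ:
  1: x = 0.093, y = 0.322
  2: x = 0.165, y = 0.493
  3: x = 0.742, y = 0.185

ψ = 0.865, x_3 = 0.742, y_3 = 0.185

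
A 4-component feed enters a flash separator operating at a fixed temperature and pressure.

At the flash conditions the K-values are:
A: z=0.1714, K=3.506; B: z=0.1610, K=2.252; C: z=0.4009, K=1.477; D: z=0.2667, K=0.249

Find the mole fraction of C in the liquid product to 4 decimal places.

Material balance + equilibrium reduce to Σ zᵢ(Kᵢ−1)/(1+V/F(Kᵢ−1)) = 0.
g(0) = ΣzᵢKᵢ − 1 = 0.6220 and g(1) = 1 − Σzᵢ/Kᵢ = -0.4629, so a root lies in (0, 1).
Newton iteration, V/F⁰ = 0.5:
  V/F = 0.5000: g = 0.14830, g' = -0.7527 → V/F = 0.6970
  V/F = 0.6970: g = -0.01278, g' = -0.9284 → V/F = 0.6833
  V/F = 0.6833: g = -0.00016, g' = -0.9061 → V/F = 0.6831
Converged at V/F = 0.6831.
Compositions from xᵢ = zᵢ/(1+V/F(Kᵢ−1)), yᵢ = Kᵢxᵢ:
  A: x = 0.0632, y = 0.2216
  B: x = 0.0868, y = 0.1954
  C: x = 0.3024, y = 0.4466
  D: x = 0.5476, y = 0.1364

x_C = 0.3024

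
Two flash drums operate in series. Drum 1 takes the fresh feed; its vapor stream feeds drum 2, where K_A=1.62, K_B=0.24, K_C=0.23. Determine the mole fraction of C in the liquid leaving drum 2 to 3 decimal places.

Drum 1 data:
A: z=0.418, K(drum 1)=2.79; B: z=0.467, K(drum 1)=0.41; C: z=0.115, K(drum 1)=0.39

x_C (drum 2) = 0.086

Drum 1:
Newton–Raphson from ψ₁ = 0.5:
  ψ₁ = 0.500: g = -0.0969, g' = -0.789 → ψ₁ = 0.377
  ψ₁ = 0.377: g = 0.0012, g' = -0.818 → ψ₁ = 0.379
Converged at ψ₁ = 0.379.
Drum-1 compositions:
  A: x = 0.249, y = 0.695
  B: x = 0.601, y = 0.247
  C: x = 0.150, y = 0.058
Drum-2 feed = drum-1 vapor: z₂ = (0.6951, 0.2465, 0.0583).
Drum 2:
Rachford–Rice: g(ψ₂) = Σ zᵢ(Kᵢ−1)/(1+ψ₂(Kᵢ−1)) = 0.
g(0) = ΣzᵢKᵢ − 1 = 0.199 and g(1) = 1 − Σzᵢ/Kᵢ = -0.710, so a root lies in (0, 1).
Iterate (Newton) starting at ψ₂ = 0.5:
  ψ₂ = 0.500: g = -0.0462, g' = -0.618 → ψ₂ = 0.425
  ψ₂ = 0.425: g = -0.0025, g' = -0.555 → ψ₂ = 0.421
Converged at ψ₂ = 0.421.
  A: x = 0.551, y = 0.893
  B: x = 0.362, y = 0.087
  C: x = 0.086, y = 0.020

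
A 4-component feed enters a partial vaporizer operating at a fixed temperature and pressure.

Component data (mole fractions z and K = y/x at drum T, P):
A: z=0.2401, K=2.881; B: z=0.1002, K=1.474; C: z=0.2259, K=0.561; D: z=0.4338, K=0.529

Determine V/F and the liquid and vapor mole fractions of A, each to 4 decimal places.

V/F = 0.2614, x_A = 0.1610, y_A = 0.4637

Material balance + equilibrium reduce to Σ zᵢ(Kᵢ−1)/(1+V/F(Kᵢ−1)) = 0.
Feasibility: ΣzᵢKᵢ = 1.1956, Σzᵢ/Kᵢ = 1.3740 — both > 1, two phases present.
Newton iteration, V/F⁰ = 0.5:
  V/F = 0.5000: g = -0.12319, g' = -0.4764 → V/F = 0.2414
  V/F = 0.2414: g = 0.01173, g' = -0.5969 → V/F = 0.2611
  V/F = 0.2611: g = 0.00016, g' = -0.5805 → V/F = 0.2614
Converged at V/F = 0.2614.
Compositions from xᵢ = zᵢ/(1+V/F(Kᵢ−1)), yᵢ = Kᵢxᵢ:
  A: x = 0.1610, y = 0.4637
  B: x = 0.0892, y = 0.1314
  C: x = 0.2552, y = 0.1432
  D: x = 0.4947, y = 0.2617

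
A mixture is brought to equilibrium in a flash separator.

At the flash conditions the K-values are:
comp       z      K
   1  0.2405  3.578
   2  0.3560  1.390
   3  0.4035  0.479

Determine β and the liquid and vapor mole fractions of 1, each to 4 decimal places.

β = 0.6985, x_1 = 0.0859, y_1 = 0.3072

Rachford–Rice: g(β) = Σ zᵢ(Kᵢ−1)/(1+β(Kᵢ−1)) = 0.
g(0) = ΣzᵢKᵢ − 1 = 0.5486 and g(1) = 1 − Σzᵢ/Kᵢ = -0.1657, so a root lies in (0, 1).
Newton iteration, β⁰ = 0.5:
  β = 0.5000: g = 0.10277, g' = -0.5433 → β = 0.6892
  β = 0.6892: g = 0.00473, g' = -0.5076 → β = 0.6985
Converged at β = 0.6985.
Compositions from xᵢ = zᵢ/(1+β(Kᵢ−1)), yᵢ = Kᵢxᵢ:
  1: x = 0.0859, y = 0.3072
  2: x = 0.2798, y = 0.3889
  3: x = 0.6343, y = 0.3039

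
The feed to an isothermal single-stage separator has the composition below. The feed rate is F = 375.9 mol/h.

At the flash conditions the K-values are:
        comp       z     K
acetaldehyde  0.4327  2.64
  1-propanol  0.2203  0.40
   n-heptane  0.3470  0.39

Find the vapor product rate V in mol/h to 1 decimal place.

Rachford–Rice: g(V/F) = Σ zᵢ(Kᵢ−1)/(1+V/F(Kᵢ−1)) = 0.
g(0) = ΣzᵢKᵢ − 1 = 0.3658 and g(1) = 1 − Σzᵢ/Kᵢ = -0.6044, so a root lies in (0, 1).
Iterate (Newton) starting at V/F = 0.5:
  V/F = 0.5000: g = -0.10348, g' = -0.7805 → V/F = 0.3674
  V/F = 0.3674: g = 0.00044, g' = -0.7981 → V/F = 0.3680
Converged at V/F = 0.3680.
Then V = V/F·F = 0.3680·375.9 = 138.3 mol/h and L = F − V = 237.6 mol/h.

V = 138.3 mol/h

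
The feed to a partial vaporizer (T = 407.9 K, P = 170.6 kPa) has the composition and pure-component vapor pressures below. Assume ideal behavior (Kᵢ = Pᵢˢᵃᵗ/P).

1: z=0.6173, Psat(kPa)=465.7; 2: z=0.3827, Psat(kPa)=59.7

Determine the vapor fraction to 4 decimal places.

Raoult's law: Kᵢ = Pᵢˢᵃᵗ/P = Pᵢˢᵃᵗ/170.6.
  K_1 = 465.7/170.6 = 2.729777, K_2 = 59.7/170.6 = 0.349941
Let ψ = V/F and solve Σ zᵢ(Kᵢ−1)/(1+ψ(Kᵢ−1)) = 0.
Check two-phase: ΣzᵢKᵢ = 1.8190 > 1 and Σzᵢ/Kᵢ = 1.3197 > 1, so g(0) = 0.8190 > 0 and g(1) = -0.3197 < 0.
Binary case is linear: z₁(K₁−1)(1+ψ(K₂−1)) + z₂(K₂−1)(1+ψ(K₁−1)) = 0
⇒ ψ = [z₁(K₁−1)+z₂(K₂−1)] / [−(K₁−1)(K₂−1)] = 0.81901/1.12446 = 0.7284

ψ = 0.7284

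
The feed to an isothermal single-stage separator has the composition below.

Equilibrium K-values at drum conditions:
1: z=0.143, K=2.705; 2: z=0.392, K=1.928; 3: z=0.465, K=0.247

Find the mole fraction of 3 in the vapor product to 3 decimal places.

y_3 = 0.147

Rachford–Rice: g(β) = Σ zᵢ(Kᵢ−1)/(1+β(Kᵢ−1)) = 0.
Check two-phase: ΣzᵢKᵢ = 1.257 > 1 and Σzᵢ/Kᵢ = 2.139 > 1, so g(0) = 0.257 > 0 and g(1) = -1.139 < 0.
Newton iteration, β⁰ = 0.5:
  β = 0.500: g = -0.1815, g' = -0.957 → β = 0.310
  β = 0.310: g = -0.0150, g' = -0.830 → β = 0.292
Converged at β = 0.292.
Compositions from xᵢ = zᵢ/(1+β(Kᵢ−1)), yᵢ = Kᵢxᵢ:
  1: x = 0.095, y = 0.258
  2: x = 0.308, y = 0.595
  3: x = 0.596, y = 0.147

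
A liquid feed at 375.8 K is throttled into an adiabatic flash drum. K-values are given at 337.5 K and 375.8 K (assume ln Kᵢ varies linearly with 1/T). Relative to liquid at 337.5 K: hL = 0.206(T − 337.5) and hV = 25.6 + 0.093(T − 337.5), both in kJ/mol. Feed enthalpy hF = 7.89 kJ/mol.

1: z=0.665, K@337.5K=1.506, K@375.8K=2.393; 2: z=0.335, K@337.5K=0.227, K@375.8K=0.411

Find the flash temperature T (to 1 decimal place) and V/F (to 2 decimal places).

T = 340.6 K, V/F = 0.29

Adiabatic flash: solve Rachford–Rice at each trial T, then check hF = ψ·hV(T) + (1−ψ)·hL(T).
  T = 337.5 K: K = (1.506, 0.227), RR gives ψ = 0.198, H_out = 5.075 kJ/mol
  T = 375.8 K: K = (2.393, 0.411), RR gives ψ = 0.889, H_out = 26.791 kJ/mol
  T = 356.6 K: K = (1.921, 0.310), RR gives ψ = 0.600, H_out = 18.004 kJ/mol
  T = 347.1 K: K = (1.708, 0.267), RR gives ψ = 0.433, H_out = 12.604 kJ/mol
  T = 342.3 K: K = (1.605, 0.246), RR gives ψ = 0.329, H_out = 9.225 kJ/mol
  T = 339.9 K: K = (1.555, 0.237), RR gives ψ = 0.268, H_out = 7.271 kJ/mol
  T = 341.1 K: K = (1.580, 0.241), RR gives ψ = 0.299, H_out = 8.274 kJ/mol
Linear interpolation between T = 339.9 (H_out = 7.271) and T = 341.1 (H_out = 8.274) on hF = 7.89 gives T ≈ 340.6 K, at which ψ = 0.29.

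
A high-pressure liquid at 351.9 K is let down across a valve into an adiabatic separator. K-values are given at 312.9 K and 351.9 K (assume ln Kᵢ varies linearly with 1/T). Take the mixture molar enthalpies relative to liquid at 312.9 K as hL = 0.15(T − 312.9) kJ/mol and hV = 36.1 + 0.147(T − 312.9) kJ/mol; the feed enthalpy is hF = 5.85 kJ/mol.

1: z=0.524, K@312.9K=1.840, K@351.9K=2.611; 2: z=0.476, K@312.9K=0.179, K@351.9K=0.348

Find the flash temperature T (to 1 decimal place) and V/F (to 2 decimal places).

T = 317.8 K, V/F = 0.14

Adiabatic flash: solve Rachford–Rice at each trial T, then check hF = ψ·hV(T) + (1−ψ)·hL(T).
  T = 312.9 K: K = (1.840, 0.179), RR gives ψ = 0.072, H_out = 2.584 kJ/mol
  T = 351.9 K: K = (2.611, 0.348), RR gives ψ = 0.508, H_out = 24.137 kJ/mol
  T = 332.4 K: K = (2.214, 0.254), RR gives ψ = 0.311, H_out = 14.132 kJ/mol
  T = 322.6 K: K = (2.023, 0.214), RR gives ψ = 0.202, H_out = 8.735 kJ/mol
  T = 317.8 K: K = (1.932, 0.196), RR gives ψ = 0.141, H_out = 5.830 kJ/mol
  T = 320.2 K: K = (1.977, 0.205), RR gives ψ = 0.172, H_out = 7.311 kJ/mol
Linear interpolation between T = 317.8 (H_out = 5.830) and T = 320.2 (H_out = 7.311) on hF = 5.85 gives T ≈ 317.8 K, at which ψ = 0.14.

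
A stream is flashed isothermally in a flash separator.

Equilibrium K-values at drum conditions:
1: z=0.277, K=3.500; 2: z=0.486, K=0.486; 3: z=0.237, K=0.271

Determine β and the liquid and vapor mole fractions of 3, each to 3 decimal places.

β = 0.183, x_3 = 0.273, y_3 = 0.074

Rachford–Rice: g(β) = Σ zᵢ(Kᵢ−1)/(1+β(Kᵢ−1)) = 0.
Check two-phase: ΣzᵢKᵢ = 1.270 > 1 and Σzᵢ/Kᵢ = 1.954 > 1, so g(0) = 0.270 > 0 and g(1) = -0.954 < 0.
Iterate (Newton) starting at β = 0.5:
  β = 0.500: g = -0.3003, g' = -0.886 → β = 0.161
  β = 0.161: g = 0.0254, g' = -1.194 → β = 0.183
Converged at β = 0.183.
Compositions from xᵢ = zᵢ/(1+β(Kᵢ−1)), yᵢ = Kᵢxᵢ:
  1: x = 0.190, y = 0.665
  2: x = 0.536, y = 0.261
  3: x = 0.273, y = 0.074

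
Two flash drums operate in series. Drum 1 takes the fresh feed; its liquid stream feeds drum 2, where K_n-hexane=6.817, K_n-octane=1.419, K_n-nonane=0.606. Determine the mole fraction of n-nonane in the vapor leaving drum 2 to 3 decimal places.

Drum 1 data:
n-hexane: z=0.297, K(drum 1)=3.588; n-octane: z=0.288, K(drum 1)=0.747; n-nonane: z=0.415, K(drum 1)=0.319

Drum 1:
Let ψ₁ = V/F and solve Σ zᵢ(Kᵢ−1)/(1+ψ₁(Kᵢ−1)) = 0.
g(0) = ΣzᵢKᵢ − 1 = 0.413 and g(1) = 1 − Σzᵢ/Kᵢ = -0.769, so a root lies in (0, 1).
Iterate (Newton) starting at ψ₁ = 0.5:
  ψ₁ = 0.500: g = -0.1769, g' = -0.845 → ψ₁ = 0.291
  ψ₁ = 0.291: g = 0.0077, g' = -0.969 → ψ₁ = 0.299
Converged at ψ₁ = 0.299.
Drum-1 compositions:
  n-hexane: x = 0.168, y = 0.601
  n-octane: x = 0.312, y = 0.233
  n-nonane: x = 0.521, y = 0.166
Drum-2 feed = drum-1 liquid: z₂ = (0.1675, 0.3115, 0.5209).
Drum 2:
Let ψ₂ = V/F and solve Σ zᵢ(Kᵢ−1)/(1+ψ₂(Kᵢ−1)) = 0.
g(0) = ΣzᵢKᵢ − 1 = 0.900 and g(1) = 1 − Σzᵢ/Kᵢ = -0.104, so a root lies in (0, 1).
Newton iteration, ψ₂⁰ = 0.31:
  ψ₂ = 0.310: g = 0.2294, g' = -0.869 → ψ₂ = 0.574
  ψ₂ = 0.574: g = 0.0646, g' = -0.472 → ψ₂ = 0.711
  ψ₂ = 0.711: g = 0.0052, g' = -0.403 → ψ₂ = 0.724
Converged at ψ₂ = 0.724.
  n-hexane: x = 0.032, y = 0.219
  n-octane: x = 0.239, y = 0.339
  n-nonane: x = 0.729, y = 0.442

y_n-nonane (drum 2) = 0.442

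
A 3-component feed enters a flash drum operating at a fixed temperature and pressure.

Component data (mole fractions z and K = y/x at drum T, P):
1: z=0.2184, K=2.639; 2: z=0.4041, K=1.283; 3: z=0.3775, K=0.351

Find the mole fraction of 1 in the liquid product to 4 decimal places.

Newton iteration, β⁰ = 0.58:
  β = 0.5800: g = -0.11114, g' = -0.5870 → β = 0.3907
  β = 0.3907: g = -0.00700, g' = -0.5297 → β = 0.3774
Converged at β = 0.3774.
Compositions from xᵢ = zᵢ/(1+β(Kᵢ−1)), yᵢ = Kᵢxᵢ:
  1: x = 0.1349, y = 0.3561
  2: x = 0.3651, y = 0.4684
  3: x = 0.5000, y = 0.1755

x_1 = 0.1349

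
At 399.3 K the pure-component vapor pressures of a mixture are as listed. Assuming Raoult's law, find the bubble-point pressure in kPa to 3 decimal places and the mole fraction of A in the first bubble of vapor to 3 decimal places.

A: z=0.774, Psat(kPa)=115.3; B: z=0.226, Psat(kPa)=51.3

At the bubble point ψ → 0, so ΣzᵢKᵢ = 1 with Kᵢ = Pᵢˢᵃᵗ/P ⇒ P = ΣzᵢPᵢˢᵃᵗ.
P = 0.774·115.3 + 0.226·51.3 = 100.836 kPa
yᵢ = zᵢPᵢˢᵃᵗ/P ⇒ y_A = 0.774·115.3/100.836 = 0.885

Pbub = 100.836 kPa, y_A = 0.885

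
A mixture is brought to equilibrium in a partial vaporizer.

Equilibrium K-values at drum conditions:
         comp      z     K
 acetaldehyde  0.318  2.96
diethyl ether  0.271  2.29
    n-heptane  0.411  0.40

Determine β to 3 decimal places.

Material balance + equilibrium reduce to Σ zᵢ(Kᵢ−1)/(1+β(Kᵢ−1)) = 0.
Check two-phase: ΣzᵢKᵢ = 1.726 > 1 and Σzᵢ/Kᵢ = 1.253 > 1, so g(0) = 0.726 > 0 and g(1) = -0.253 < 0.
Newton iteration, β⁰ = 0.5:
  β = 0.500: g = 0.1750, g' = -0.780 → β = 0.724
  β = 0.724: g = 0.0022, g' = -0.792 → β = 0.727
Converged at β = 0.727.

β = 0.727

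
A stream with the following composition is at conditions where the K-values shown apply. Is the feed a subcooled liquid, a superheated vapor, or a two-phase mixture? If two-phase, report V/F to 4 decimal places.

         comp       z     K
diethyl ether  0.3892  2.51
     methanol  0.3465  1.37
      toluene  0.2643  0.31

two-phase, V/F = 0.7474

ΣzᵢKᵢ = 1.5335; Σzᵢ/Kᵢ = 1.2606.
Both exceed 1, so a two-phase solution exists.
Rachford–Rice: g(ψ) = Σ zᵢ(Kᵢ−1)/(1+ψ(Kᵢ−1)) = 0.
Newton–Raphson from ψ = 0.6:
  ψ = 0.6000: g = 0.10205, g' = -0.6425 → ψ = 0.7588
  ψ = 0.7588: g = -0.00882, g' = -0.7761 → ψ = 0.7475
  ψ = 0.7475: g = -0.00008, g' = -0.7616 → ψ = 0.7474
Converged at ψ = 0.7474.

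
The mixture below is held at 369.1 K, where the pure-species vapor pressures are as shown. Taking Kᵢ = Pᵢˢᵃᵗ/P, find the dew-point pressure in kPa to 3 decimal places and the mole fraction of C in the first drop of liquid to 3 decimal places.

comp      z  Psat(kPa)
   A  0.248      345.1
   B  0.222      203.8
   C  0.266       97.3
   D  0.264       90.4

Pdew = 134.010 kPa, x_C = 0.366

At the dew point ψ → 1, so Σzᵢ/Kᵢ = 1 with Kᵢ = Pᵢˢᵃᵗ/P ⇒ 1/P = Σzᵢ/Pᵢˢᵃᵗ.
1/P = 0.248/345.1 + 0.222/203.8 + 0.266/97.3 + 0.264/90.4 = 0.007462 ⇒ P = 134.010 kPa
xᵢ = zᵢP/Pᵢˢᵃᵗ ⇒ x_C = 0.266·134.010/97.3 = 0.366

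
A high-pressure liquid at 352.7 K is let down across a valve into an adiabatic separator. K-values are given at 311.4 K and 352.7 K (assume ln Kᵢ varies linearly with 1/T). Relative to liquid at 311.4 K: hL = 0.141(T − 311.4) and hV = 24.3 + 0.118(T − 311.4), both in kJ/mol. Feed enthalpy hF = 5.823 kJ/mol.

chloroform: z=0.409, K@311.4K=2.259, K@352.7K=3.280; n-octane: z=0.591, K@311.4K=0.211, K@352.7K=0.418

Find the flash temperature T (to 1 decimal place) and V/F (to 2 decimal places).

Adiabatic flash: solve Rachford–Rice at each trial T, then check hF = ψ·hV(T) + (1−ψ)·hL(T).
  T = 311.4 K: K = (2.259, 0.211), RR gives ψ = 0.049, H_out = 1.190 kJ/mol
  T = 352.7 K: K = (3.280, 0.418), RR gives ψ = 0.444, H_out = 16.180 kJ/mol
  T = 332.0 K: K = (2.753, 0.303), RR gives ψ = 0.250, H_out = 8.853 kJ/mol
  T = 321.7 K: K = (2.501, 0.254), RR gives ψ = 0.155, H_out = 5.180 kJ/mol
  T = 326.9 K: K = (2.627, 0.278), RR gives ψ = 0.204, H_out = 7.058 kJ/mol
  T = 324.3 K: K = (2.564, 0.266), RR gives ψ = 0.179, H_out = 6.127 kJ/mol
  T = 323.0 K: K = (2.533, 0.260), RR gives ψ = 0.167, H_out = 5.656 kJ/mol
Linear interpolation between T = 323.0 (H_out = 5.656) and T = 324.3 (H_out = 6.127) on hF = 5.823 gives T ≈ 323.5 K, at which ψ = 0.17.

T = 323.5 K, V/F = 0.17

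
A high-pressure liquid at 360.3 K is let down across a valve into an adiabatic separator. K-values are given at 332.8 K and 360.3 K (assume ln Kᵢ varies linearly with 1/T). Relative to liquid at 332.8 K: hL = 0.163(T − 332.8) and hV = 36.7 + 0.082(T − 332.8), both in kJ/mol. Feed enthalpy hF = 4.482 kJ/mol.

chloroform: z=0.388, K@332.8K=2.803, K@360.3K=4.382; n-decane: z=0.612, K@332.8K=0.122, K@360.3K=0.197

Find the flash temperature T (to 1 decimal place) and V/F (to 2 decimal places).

Adiabatic flash: solve Rachford–Rice at each trial T, then check hF = ψ·hV(T) + (1−ψ)·hL(T).
  T = 332.8 K: K = (2.803, 0.122), RR gives ψ = 0.102, H_out = 3.761 kJ/mol
  T = 360.3 K: K = (4.382, 0.197), RR gives ψ = 0.302, H_out = 14.901 kJ/mol
  T = 346.6 K: K = (3.539, 0.157), RR gives ψ = 0.219, H_out = 10.042 kJ/mol
  T = 339.7 K: K = (3.157, 0.139), RR gives ψ = 0.167, H_out = 7.149 kJ/mol
  T = 336.2 K: K = (2.974, 0.130), RR gives ψ = 0.136, H_out = 5.506 kJ/mol
  T = 334.5 K: K = (2.888, 0.126), RR gives ψ = 0.120, H_out = 4.654 kJ/mol
Linear interpolation between T = 332.8 (H_out = 3.761) and T = 334.5 (H_out = 4.654) on hF = 4.482 gives T ≈ 334.2 K, at which ψ = 0.12.

T = 334.2 K, V/F = 0.12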